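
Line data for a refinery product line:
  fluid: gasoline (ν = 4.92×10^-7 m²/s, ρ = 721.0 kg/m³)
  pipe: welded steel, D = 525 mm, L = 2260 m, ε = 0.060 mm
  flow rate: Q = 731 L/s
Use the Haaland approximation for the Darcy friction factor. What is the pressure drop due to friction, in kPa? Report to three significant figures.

V = 4Q/(πD²) = 4·0.731/(π·0.525²) = 3.377 m/s
Re = VD/ν = 3.377·0.525/4.92×10^-7 = 3.60×10^6 → turbulent
ε/D = 0.060/525 = 1.14×10^-4
Haaland: f = 0.01270
h_f = f(L/D)V²/(2g) = 0.01270·(2260/0.525)·3.377²/(2·9.81) = 31.78 m
Δp = ρg·h_f = 721.0·9.81·31.78 = 224.8 kPa

Δp ≈ 225 kPa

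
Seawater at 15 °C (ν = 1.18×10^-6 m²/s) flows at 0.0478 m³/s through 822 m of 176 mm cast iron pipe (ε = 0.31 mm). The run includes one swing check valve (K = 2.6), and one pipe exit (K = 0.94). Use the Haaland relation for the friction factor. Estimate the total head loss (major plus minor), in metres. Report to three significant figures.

H_L ≈ 22.1 m

V = 4Q/(πD²) = 1.965 m/s; V²/2g = 0.1968 m
Re = 2.93×10^5, ε/D = 0.00176 → f = 0.02329 (Haaland)
Major: h_f = f(L/D)·V²/2g = 0.02329·4670·0.1968 = 21.40 m
Minor: ΣK = 3.54; h_m = ΣK·V²/2g = 0.6965 m
Total H_L = 21.40 + 0.6965 = 22.10 m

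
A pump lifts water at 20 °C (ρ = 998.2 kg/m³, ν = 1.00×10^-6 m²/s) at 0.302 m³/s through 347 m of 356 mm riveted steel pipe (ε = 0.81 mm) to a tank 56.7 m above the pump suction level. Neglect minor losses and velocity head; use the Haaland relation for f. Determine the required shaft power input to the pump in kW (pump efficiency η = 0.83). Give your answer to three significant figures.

P_shaft ≈ 242 kW

V = 4Q/(πD²) = 3.034 m/s; Re = 1.08×10^6; ε/D = 0.00228; f = 0.02443
h_f = f(L/D)V²/2g = 11.17 m
Total head H = z + h_f = 56.7 + 11.17 = 67.87 m
P_hyd = ρgQH = 998.2·9.81·0.302·67.87 = 200.7 kW
P_shaft = P_hyd/η = 200.7/0.83 = 241.8 kW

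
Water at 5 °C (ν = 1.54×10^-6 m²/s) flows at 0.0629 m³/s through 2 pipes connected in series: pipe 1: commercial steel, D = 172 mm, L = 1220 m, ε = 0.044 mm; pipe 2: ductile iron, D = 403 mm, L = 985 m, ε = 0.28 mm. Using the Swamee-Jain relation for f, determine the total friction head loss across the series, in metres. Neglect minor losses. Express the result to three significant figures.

Pipe 1: V = 2.707 m/s, Re = 3.02×10^5, ε/D = 2.56×10^-4, f = 0.01673, h_1 = f(L/D)V²/2g = 44.32 m
Pipe 2: V = 0.4931 m/s, Re = 1.29×10^5, ε/D = 6.95×10^-4, f = 0.02066, h_2 = f(L/D)V²/2g = 0.6258 m
Series → Q common, losses add: H = Σh = 44.95 m

H ≈ 44.9 m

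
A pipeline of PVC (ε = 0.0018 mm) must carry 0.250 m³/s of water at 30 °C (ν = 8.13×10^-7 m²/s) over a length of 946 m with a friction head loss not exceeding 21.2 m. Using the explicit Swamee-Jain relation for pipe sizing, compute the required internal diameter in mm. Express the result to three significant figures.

Swamee-Jain (Type III): D = 0.66·[ε^1.25·(LQ²/(gh_f))^4.75 + ν·Q^9.4·(L/(gh_f))^5.2]^0.04
LQ²/(gh_f) = 0.2843; L/(gh_f) = 4.549
Term 1 = ε^1.25·(…)^4.75 = 1.68×10^-10; Term 2 = ν·Q^9.4·(…)^5.2 = 4.70×10^-9
D = 0.66·(1.68×10^-10 + 4.70×10^-9)^0.04 = 0.3069 m = 307 mm
Check: V = 3.38 m/s, Re = 1.28×10^6, f = 0.01132, h_f = 20.3 m ≈ 21.2 m ✓

D ≈ 307 mm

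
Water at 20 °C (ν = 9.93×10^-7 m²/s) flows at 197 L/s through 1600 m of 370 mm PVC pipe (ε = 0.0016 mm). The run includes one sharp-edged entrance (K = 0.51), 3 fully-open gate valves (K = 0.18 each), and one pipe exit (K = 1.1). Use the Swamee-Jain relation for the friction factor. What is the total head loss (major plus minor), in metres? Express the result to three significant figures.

V = 4Q/(πD²) = 1.832 m/s; V²/2g = 0.1711 m
Re = 6.83×10^5, ε/D = 4.32×10^-6 → f = 0.01248 (Swamee-Jain)
Major: h_f = f(L/D)·V²/2g = 0.01248·4324·0.1711 = 9.231 m
Minor: ΣK = 2.15; h_m = ΣK·V²/2g = 0.3679 m
Total H_L = 9.231 + 0.3679 = 9.599 m

H_L ≈ 9.60 m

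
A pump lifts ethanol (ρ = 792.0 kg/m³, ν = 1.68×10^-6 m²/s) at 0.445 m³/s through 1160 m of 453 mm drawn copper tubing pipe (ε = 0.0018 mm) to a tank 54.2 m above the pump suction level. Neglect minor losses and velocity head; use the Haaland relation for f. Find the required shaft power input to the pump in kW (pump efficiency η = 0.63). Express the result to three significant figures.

P_shaft ≈ 364 kW

V = 4Q/(πD²) = 2.761 m/s; Re = 7.44×10^5; ε/D = 3.97×10^-6; f = 0.01224
h_f = f(L/D)V²/2g = 12.18 m
Total head H = z + h_f = 54.2 + 12.18 = 66.38 m
P_hyd = ρgQH = 792.0·9.81·0.445·66.38 = 229.5 kW
P_shaft = P_hyd/η = 229.5/0.63 = 364.3 kW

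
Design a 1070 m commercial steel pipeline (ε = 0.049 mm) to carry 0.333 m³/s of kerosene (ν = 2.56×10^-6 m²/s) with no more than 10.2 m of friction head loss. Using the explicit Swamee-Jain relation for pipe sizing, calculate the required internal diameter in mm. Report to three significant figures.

D ≈ 434 mm

Swamee-Jain (Type III): D = 0.66·[ε^1.25·(LQ²/(gh_f))^4.75 + ν·Q^9.4·(L/(gh_f))^5.2]^0.04
LQ²/(gh_f) = 1.186; L/(gh_f) = 10.69
Term 1 = ε^1.25·(…)^4.75 = 9.21×10^-6; Term 2 = ν·Q^9.4·(…)^5.2 = 1.86×10^-5
D = 0.66·(9.21×10^-6 + 1.86×10^-5)^0.04 = 0.4339 m = 434 mm
Check: V = 2.25 m/s, Re = 3.82×10^5, f = 0.01508, h_f = 9.62 m ≈ 10.2 m ✓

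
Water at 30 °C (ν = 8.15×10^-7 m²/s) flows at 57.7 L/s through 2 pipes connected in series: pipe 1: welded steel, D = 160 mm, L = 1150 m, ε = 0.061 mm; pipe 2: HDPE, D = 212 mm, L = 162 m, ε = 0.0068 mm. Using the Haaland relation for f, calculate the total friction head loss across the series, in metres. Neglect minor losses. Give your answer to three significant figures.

Pipe 1: V = 2.870 m/s, Re = 5.63×10^5, ε/D = 3.81×10^-4, f = 0.01667, h_1 = f(L/D)V²/2g = 50.29 m
Pipe 2: V = 1.635 m/s, Re = 4.25×10^5, ε/D = 3.21×10^-5, f = 0.01380, h_2 = f(L/D)V²/2g = 1.436 m
Series → Q common, losses add: H = Σh = 51.73 m

H ≈ 51.7 m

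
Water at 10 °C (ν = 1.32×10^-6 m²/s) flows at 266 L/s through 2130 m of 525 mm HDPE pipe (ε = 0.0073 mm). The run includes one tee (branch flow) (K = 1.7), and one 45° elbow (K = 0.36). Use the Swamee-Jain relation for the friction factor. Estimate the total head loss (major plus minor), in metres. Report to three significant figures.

V = 4Q/(πD²) = 1.229 m/s; V²/2g = 0.07696 m
Re = 4.89×10^5, ε/D = 1.39×10^-5 → f = 0.01336 (Swamee-Jain)
Major: h_f = f(L/D)·V²/2g = 0.01336·4057·0.07696 = 4.172 m
Minor: ΣK = 2.06; h_m = ΣK·V²/2g = 0.1585 m
Total H_L = 4.172 + 0.1585 = 4.331 m

H_L ≈ 4.33 m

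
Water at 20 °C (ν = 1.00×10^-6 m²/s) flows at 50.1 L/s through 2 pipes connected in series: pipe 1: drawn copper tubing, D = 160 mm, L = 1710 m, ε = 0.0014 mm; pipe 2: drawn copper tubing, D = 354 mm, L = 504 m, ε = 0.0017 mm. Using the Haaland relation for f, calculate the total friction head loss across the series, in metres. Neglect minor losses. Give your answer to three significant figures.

H ≈ 46.6 m

Pipe 1: V = 2.492 m/s, Re = 3.99×10^5, ε/D = 8.75×10^-6, f = 0.01369, h_1 = f(L/D)V²/2g = 46.31 m
Pipe 2: V = 0.5090 m/s, Re = 1.80×10^5, ε/D = 4.80×10^-6, f = 0.01584, h_2 = f(L/D)V²/2g = 0.2979 m
Series → Q common, losses add: H = Σh = 46.61 m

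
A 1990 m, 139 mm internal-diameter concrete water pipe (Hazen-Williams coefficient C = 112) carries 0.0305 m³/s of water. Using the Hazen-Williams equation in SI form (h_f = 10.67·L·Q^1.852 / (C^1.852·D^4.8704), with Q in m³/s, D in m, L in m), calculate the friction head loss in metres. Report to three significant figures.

h_f = 10.67·1990·0.0305^1.852 / (112^1.852·0.139^4.8704) = 79.19 m

h_f ≈ 79.2 m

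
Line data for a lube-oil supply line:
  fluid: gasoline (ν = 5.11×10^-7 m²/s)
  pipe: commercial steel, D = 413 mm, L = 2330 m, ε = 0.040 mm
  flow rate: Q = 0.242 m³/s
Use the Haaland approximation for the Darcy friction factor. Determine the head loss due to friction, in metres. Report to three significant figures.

V = 4Q/(πD²) = 4·0.242/(π·0.413²) = 1.806 m/s
Re = VD/ν = 1.806·0.413/5.11×10^-7 = 1.46×10^6 → turbulent
ε/D = 0.040/413 = 9.69×10^-5
Haaland: f = 0.01292
h_f = f(L/D)V²/(2g) = 0.01292·(2330/0.413)·1.806²/(2·9.81) = 12.12 m

h_f ≈ 12.1 m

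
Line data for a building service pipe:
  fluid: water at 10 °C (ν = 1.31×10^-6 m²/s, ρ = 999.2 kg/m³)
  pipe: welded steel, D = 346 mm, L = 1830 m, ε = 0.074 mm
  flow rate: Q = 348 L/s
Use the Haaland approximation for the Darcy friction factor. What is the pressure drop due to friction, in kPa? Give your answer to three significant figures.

Δp ≈ 535 kPa

V = 4Q/(πD²) = 4·0.348/(π·0.346²) = 3.701 m/s
Re = VD/ν = 3.701·0.346/1.31×10^-6 = 9.78×10^5 → turbulent
ε/D = 0.074/346 = 2.14×10^-4
Haaland: f = 0.01477
h_f = f(L/D)V²/(2g) = 0.01477·(1830/0.346)·3.701²/(2·9.81) = 54.53 m
Δp = ρg·h_f = 999.2·9.81·54.53 = 534.6 kPa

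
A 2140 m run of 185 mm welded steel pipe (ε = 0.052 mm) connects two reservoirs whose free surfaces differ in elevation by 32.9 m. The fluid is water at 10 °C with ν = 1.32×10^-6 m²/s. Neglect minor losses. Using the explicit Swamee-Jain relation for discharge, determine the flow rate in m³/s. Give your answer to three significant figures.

Q ≈ 0.0485 m³/s

Swamee-Jain (Type II): Q = -0.965·√(gD⁵h_f/L)·ln[ε/(3.7D) + √(3.17ν²L/(gD³h_f))]
√(gD⁵h_f/L) = √(9.81·0.185⁵·32.9/2140) = 0.005717
ε/(3.7D) = 7.60×10^-5; √(3.17ν²L/(gD³h_f)) = 7.61×10^-5
Q = -0.965·0.005717·ln(1.520×10^-4) = 0.04850 m³/s
Check: V = 1.80 m/s, Re = 2.53×10^5, f = 0.01722, h_f = 33.0 m ≈ 32.9 m ✓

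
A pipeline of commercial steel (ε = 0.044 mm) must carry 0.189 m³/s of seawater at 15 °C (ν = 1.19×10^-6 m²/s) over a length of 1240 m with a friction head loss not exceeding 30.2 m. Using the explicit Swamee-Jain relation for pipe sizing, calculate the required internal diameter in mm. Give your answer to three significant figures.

D ≈ 285 mm

Swamee-Jain (Type III): D = 0.66·[ε^1.25·(LQ²/(gh_f))^4.75 + ν·Q^9.4·(L/(gh_f))^5.2]^0.04
LQ²/(gh_f) = 0.1495; L/(gh_f) = 4.185
Term 1 = ε^1.25·(…)^4.75 = 4.31×10^-10; Term 2 = ν·Q^9.4·(…)^5.2 = 3.22×10^-10
D = 0.66·(4.31×10^-10 + 3.22×10^-10)^0.04 = 0.2848 m = 285 mm
Check: V = 2.97 m/s, Re = 7.10×10^5, f = 0.01460, h_f = 28.5 m ≈ 30.2 m ✓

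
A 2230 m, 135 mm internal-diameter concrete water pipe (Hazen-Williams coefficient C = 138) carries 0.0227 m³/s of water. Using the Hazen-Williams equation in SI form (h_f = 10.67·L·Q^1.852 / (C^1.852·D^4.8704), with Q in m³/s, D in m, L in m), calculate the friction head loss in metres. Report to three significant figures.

h_f = 10.67·2230·0.0227^1.852 / (138^1.852·0.135^4.8704) = 40.22 m

h_f ≈ 40.2 m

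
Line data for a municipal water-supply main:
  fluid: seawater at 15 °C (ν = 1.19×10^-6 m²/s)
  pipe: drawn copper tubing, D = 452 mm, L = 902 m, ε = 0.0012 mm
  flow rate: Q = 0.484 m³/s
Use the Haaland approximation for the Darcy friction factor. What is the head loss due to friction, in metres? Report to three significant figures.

V = 4Q/(πD²) = 4·0.484/(π·0.452²) = 3.016 m/s
Re = VD/ν = 3.016·0.452/1.19×10^-6 = 1.15×10^6 → turbulent
ε/D = 0.0012/452 = 2.65×10^-6
Haaland: f = 0.01137
h_f = f(L/D)V²/(2g) = 0.01137·(902/0.452)·3.016²/(2·9.81) = 10.52 m

h_f ≈ 10.5 m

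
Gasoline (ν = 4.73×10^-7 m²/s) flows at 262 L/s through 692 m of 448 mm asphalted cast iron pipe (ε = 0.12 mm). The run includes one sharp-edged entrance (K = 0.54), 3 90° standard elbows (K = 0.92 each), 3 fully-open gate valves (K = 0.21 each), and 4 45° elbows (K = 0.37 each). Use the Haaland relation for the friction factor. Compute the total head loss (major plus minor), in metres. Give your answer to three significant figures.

V = 4Q/(πD²) = 1.662 m/s; V²/2g = 0.1408 m
Re = 1.57×10^6, ε/D = 2.68×10^-4 → f = 0.01506 (Haaland)
Major: h_f = f(L/D)·V²/2g = 0.01506·1545·0.1408 = 3.276 m
Minor: ΣK = 5.41; h_m = ΣK·V²/2g = 0.7617 m
Total H_L = 3.276 + 0.7617 = 4.038 m

H_L ≈ 4.04 m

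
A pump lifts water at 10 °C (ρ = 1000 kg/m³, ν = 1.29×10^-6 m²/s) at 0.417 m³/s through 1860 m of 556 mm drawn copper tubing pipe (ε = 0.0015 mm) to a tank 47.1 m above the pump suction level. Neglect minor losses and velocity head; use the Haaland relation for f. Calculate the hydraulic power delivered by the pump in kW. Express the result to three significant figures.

P_hyd ≈ 218 kW

V = 4Q/(πD²) = 1.717 m/s; Re = 7.40×10^5; ε/D = 2.70×10^-6; f = 0.01223
h_f = f(L/D)V²/2g = 6.152 m
Total head H = z + h_f = 47.1 + 6.152 = 53.25 m
P_hyd = ρgQH = 1000·9.81·0.417·53.25 = 217.8 kW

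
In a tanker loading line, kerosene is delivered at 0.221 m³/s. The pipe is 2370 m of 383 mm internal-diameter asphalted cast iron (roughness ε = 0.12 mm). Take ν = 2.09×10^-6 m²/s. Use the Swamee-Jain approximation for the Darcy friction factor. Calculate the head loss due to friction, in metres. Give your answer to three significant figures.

h_f ≈ 19.6 m

V = 4Q/(πD²) = 4·0.221/(π·0.383²) = 1.918 m/s
Re = VD/ν = 1.918·0.383/2.09×10^-6 = 3.52×10^5 → turbulent
ε/D = 0.12/383 = 3.13×10^-4
Swamee-Jain: f = 0.01692
h_f = f(L/D)V²/(2g) = 0.01692·(2370/0.383)·1.918²/(2·9.81) = 19.64 m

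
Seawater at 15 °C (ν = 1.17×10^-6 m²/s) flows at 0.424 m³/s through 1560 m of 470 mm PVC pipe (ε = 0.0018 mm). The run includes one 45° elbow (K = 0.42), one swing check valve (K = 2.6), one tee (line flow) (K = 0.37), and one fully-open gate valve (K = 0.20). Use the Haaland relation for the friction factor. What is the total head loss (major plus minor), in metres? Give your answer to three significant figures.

V = 4Q/(πD²) = 2.444 m/s; V²/2g = 0.3044 m
Re = 9.82×10^5, ε/D = 3.83×10^-6 → f = 0.01169 (Haaland)
Major: h_f = f(L/D)·V²/2g = 0.01169·3319·0.3044 = 11.81 m
Minor: ΣK = 3.59; h_m = ΣK·V²/2g = 1.093 m
Total H_L = 11.81 + 1.093 = 12.90 m

H_L ≈ 12.9 m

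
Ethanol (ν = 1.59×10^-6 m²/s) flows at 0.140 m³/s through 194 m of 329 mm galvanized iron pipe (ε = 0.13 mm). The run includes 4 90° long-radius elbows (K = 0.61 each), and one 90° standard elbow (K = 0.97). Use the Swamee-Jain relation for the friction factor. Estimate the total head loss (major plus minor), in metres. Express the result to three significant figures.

H_L ≈ 1.90 m

V = 4Q/(πD²) = 1.647 m/s; V²/2g = 0.1382 m
Re = 3.41×10^5, ε/D = 3.95×10^-4 → f = 0.01752 (Swamee-Jain)
Major: h_f = f(L/D)·V²/2g = 0.01752·589.7·0.1382 = 1.428 m
Minor: ΣK = 3.41; h_m = ΣK·V²/2g = 0.4714 m
Total H_L = 1.428 + 0.4714 = 1.900 m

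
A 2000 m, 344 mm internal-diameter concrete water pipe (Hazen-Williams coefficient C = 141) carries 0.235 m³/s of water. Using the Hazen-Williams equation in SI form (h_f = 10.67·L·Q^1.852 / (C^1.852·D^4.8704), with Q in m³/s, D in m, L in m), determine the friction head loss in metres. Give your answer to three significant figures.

h_f ≈ 27.6 m

h_f = 10.67·2000·0.235^1.852 / (141^1.852·0.344^4.8704) = 27.62 m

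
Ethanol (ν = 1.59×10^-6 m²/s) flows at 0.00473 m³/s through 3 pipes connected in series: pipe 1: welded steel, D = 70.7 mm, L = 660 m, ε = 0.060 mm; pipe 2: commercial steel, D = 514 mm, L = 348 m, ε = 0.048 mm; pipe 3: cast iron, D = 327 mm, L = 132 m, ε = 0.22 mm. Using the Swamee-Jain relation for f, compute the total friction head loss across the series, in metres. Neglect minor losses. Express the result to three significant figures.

Pipe 1: V = 1.205 m/s, Re = 5.36×10^4, ε/D = 8.49×10^-4, f = 0.02350, h_1 = f(L/D)V²/2g = 16.23 m
Pipe 2: V = 0.02280 m/s, Re = 7370, ε/D = 9.34×10^-5, f = 0.03389, h_2 = f(L/D)V²/2g = 6.077×10^-4 m
Pipe 3: V = 0.05632 m/s, Re = 1.16×10^4, ε/D = 6.73×10^-4, f = 0.03099, h_3 = f(L/D)V²/2g = 0.002023 m
Series → Q common, losses add: H = Σh = 16.24 m

H ≈ 16.2 m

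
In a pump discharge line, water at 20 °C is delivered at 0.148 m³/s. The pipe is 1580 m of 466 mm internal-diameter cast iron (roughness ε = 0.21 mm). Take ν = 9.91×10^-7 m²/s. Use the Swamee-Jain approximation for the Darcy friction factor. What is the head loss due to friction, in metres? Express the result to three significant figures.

V = 4Q/(πD²) = 4·0.148/(π·0.466²) = 0.8678 m/s
Re = VD/ν = 0.8678·0.466/9.91×10^-7 = 4.08×10^5 → turbulent
ε/D = 0.21/466 = 4.51×10^-4
Swamee-Jain: f = 0.01766
h_f = f(L/D)V²/(2g) = 0.01766·(1580/0.466)·0.8678²/(2·9.81) = 2.299 m

h_f ≈ 2.30 m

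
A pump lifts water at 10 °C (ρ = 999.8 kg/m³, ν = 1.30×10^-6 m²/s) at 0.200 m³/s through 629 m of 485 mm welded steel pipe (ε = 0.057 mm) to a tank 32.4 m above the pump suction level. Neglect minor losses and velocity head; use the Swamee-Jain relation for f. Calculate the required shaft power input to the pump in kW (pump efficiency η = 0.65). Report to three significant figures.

V = 4Q/(πD²) = 1.083 m/s; Re = 4.04×10^5; ε/D = 1.18×10^-4; f = 0.01503
h_f = f(L/D)V²/2g = 1.164 m
Total head H = z + h_f = 32.4 + 1.164 = 33.56 m
P_hyd = ρgQH = 999.8·9.81·0.200·33.56 = 65.84 kW
P_shaft = P_hyd/η = 65.84/0.65 = 101.3 kW

P_shaft ≈ 101 kW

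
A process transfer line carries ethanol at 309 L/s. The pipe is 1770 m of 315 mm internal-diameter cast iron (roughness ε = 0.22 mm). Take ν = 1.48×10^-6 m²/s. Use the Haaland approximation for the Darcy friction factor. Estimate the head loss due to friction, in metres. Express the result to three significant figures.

h_f ≈ 83.2 m

V = 4Q/(πD²) = 4·0.309/(π·0.315²) = 3.965 m/s
Re = VD/ν = 3.965·0.315/1.48×10^-6 = 8.44×10^5 → turbulent
ε/D = 0.22/315 = 6.98×10^-4
Haaland: f = 0.01847
h_f = f(L/D)V²/(2g) = 0.01847·(1770/0.315)·3.965²/(2·9.81) = 83.16 m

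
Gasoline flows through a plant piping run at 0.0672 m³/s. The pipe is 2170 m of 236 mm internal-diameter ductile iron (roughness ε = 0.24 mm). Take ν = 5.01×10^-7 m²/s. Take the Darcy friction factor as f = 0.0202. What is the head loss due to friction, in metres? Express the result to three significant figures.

h_f ≈ 22.3 m

V = 4Q/(πD²) = 4·0.0672/(π·0.236²) = 1.536 m/s
h_f = f(L/D)V²/(2g) = 0.02020·(2170/0.236)·1.536²/(2·9.81) = 22.34 m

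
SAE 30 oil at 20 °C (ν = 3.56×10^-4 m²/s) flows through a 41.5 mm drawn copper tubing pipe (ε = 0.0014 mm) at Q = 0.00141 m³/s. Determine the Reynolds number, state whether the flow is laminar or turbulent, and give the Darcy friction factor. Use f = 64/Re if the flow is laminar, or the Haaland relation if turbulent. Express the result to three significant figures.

V = 4Q/(πD²) = 1.042 m/s
Re = VD/ν = 1.042·0.0415/3.56×10^-4 = 122
Re < 2300 → laminar → f = 64/Re = 0.5267

Re ≈ 122; laminar; f = 64/Re ≈ 0.527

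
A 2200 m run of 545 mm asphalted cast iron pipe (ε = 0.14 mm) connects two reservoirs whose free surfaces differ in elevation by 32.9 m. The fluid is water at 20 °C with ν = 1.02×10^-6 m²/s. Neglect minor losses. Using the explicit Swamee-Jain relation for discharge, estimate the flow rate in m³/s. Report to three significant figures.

Q ≈ 0.763 m³/s

Swamee-Jain (Type II): Q = -0.965·√(gD⁵h_f/L)·ln[ε/(3.7D) + √(3.17ν²L/(gD³h_f))]
√(gD⁵h_f/L) = √(9.81·0.545⁵·32.9/2200) = 0.08399
ε/(3.7D) = 6.94×10^-5; √(3.17ν²L/(gD³h_f)) = 1.18×10^-5
Q = -0.965·0.08399·ln(8.121×10^-5) = 0.7633 m³/s
Check: V = 3.27 m/s, Re = 1.75×10^6, f = 0.01502, h_f = 33.1 m ≈ 32.9 m ✓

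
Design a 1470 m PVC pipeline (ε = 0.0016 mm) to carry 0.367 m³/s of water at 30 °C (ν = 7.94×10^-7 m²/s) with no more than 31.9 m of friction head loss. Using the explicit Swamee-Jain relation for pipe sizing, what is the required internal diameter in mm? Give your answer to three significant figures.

Swamee-Jain (Type III): D = 0.66·[ε^1.25·(LQ²/(gh_f))^4.75 + ν·Q^9.4·(L/(gh_f))^5.2]^0.04
LQ²/(gh_f) = 0.6327; L/(gh_f) = 4.697
Term 1 = ε^1.25·(…)^4.75 = 6.47×10^-9; Term 2 = ν·Q^9.4·(…)^5.2 = 2.00×10^-7
D = 0.66·(6.47×10^-9 + 2.00×10^-7)^0.04 = 0.3566 m = 357 mm
Check: V = 3.68 m/s, Re = 1.65×10^6, f = 0.01084, h_f = 30.8 m ≈ 31.9 m ✓

D ≈ 357 mm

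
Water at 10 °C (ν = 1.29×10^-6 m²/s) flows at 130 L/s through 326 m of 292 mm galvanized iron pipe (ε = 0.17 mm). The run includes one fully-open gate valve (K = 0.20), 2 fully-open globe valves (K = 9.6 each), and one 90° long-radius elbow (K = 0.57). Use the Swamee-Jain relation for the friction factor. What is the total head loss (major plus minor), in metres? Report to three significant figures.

H_L ≈ 7.78 m

V = 4Q/(πD²) = 1.941 m/s; V²/2g = 0.1921 m
Re = 4.39×10^5, ε/D = 5.82×10^-4 → f = 0.01838 (Swamee-Jain)
Major: h_f = f(L/D)·V²/2g = 0.01838·1116·0.1921 = 3.942 m
Minor: ΣK = 20.0; h_m = ΣK·V²/2g = 3.836 m
Total H_L = 3.942 + 3.836 = 7.778 m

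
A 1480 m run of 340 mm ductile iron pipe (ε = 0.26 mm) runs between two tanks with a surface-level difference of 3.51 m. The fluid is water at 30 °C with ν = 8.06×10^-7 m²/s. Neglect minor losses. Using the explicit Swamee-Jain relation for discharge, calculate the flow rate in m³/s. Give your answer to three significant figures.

Q ≈ 0.0821 m³/s

Swamee-Jain (Type II): Q = -0.965·√(gD⁵h_f/L)·ln[ε/(3.7D) + √(3.17ν²L/(gD³h_f))]
√(gD⁵h_f/L) = √(9.81·0.340⁵·3.51/1480) = 0.01028
ε/(3.7D) = 2.07×10^-4; √(3.17ν²L/(gD³h_f)) = 4.75×10^-5
Q = -0.965·0.01028·ln(2.541×10^-4) = 0.08213 m³/s
Check: V = 0.905 m/s, Re = 3.82×10^5, f = 0.01947, h_f = 3.53 m ≈ 3.51 m ✓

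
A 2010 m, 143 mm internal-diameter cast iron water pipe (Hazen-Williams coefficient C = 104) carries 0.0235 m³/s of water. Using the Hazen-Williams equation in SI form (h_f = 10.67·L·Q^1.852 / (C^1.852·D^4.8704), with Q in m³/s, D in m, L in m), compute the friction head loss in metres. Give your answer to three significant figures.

h_f = 10.67·2010·0.0235^1.852 / (104^1.852·0.143^4.8704) = 49.30 m

h_f ≈ 49.3 m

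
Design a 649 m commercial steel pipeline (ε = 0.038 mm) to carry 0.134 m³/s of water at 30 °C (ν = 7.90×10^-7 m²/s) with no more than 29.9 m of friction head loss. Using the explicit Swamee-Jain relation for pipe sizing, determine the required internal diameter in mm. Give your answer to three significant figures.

D ≈ 218 mm

Swamee-Jain (Type III): D = 0.66·[ε^1.25·(LQ²/(gh_f))^4.75 + ν·Q^9.4·(L/(gh_f))^5.2]^0.04
LQ²/(gh_f) = 0.03973; L/(gh_f) = 2.213
Term 1 = ε^1.25·(…)^4.75 = 6.61×10^-13; Term 2 = ν·Q^9.4·(…)^5.2 = 3.06×10^-13
D = 0.66·(6.61×10^-13 + 3.06×10^-13)^0.04 = 0.2183 m = 218 mm
Check: V = 3.58 m/s, Re = 9.89×10^5, f = 0.01449, h_f = 28.2 m ≈ 29.9 m ✓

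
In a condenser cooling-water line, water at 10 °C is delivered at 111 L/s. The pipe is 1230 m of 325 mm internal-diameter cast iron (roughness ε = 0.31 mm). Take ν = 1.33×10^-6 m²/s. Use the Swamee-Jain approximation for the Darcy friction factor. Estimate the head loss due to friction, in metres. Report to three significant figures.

V = 4Q/(πD²) = 4·0.111/(π·0.325²) = 1.338 m/s
Re = VD/ν = 1.338·0.325/1.33×10^-6 = 3.27×10^5 → turbulent
ε/D = 0.31/325 = 9.54×10^-4
Swamee-Jain: f = 0.02047
h_f = f(L/D)V²/(2g) = 0.02047·(1230/0.325)·1.338²/(2·9.81) = 7.070 m

h_f ≈ 7.07 m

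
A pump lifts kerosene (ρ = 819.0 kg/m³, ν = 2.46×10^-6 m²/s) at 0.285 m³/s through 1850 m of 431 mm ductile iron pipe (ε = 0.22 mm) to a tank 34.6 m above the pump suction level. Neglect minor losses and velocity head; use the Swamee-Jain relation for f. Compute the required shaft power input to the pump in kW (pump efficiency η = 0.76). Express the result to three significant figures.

P_shaft ≈ 150 kW

V = 4Q/(πD²) = 1.953 m/s; Re = 3.42×10^5; ε/D = 5.10×10^-4; f = 0.01823
h_f = f(L/D)V²/2g = 15.22 m
Total head H = z + h_f = 34.6 + 15.22 = 49.82 m
P_hyd = ρgQH = 819.0·9.81·0.285·49.82 = 114.1 kW
P_shaft = P_hyd/η = 114.1/0.76 = 150.1 kW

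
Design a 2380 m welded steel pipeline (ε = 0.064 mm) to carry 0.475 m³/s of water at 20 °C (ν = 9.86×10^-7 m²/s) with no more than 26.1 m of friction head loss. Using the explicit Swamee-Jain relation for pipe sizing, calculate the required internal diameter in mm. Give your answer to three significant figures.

Swamee-Jain (Type III): D = 0.66·[ε^1.25·(LQ²/(gh_f))^4.75 + ν·Q^9.4·(L/(gh_f))^5.2]^0.04
LQ²/(gh_f) = 2.097; L/(gh_f) = 9.295
Term 1 = ε^1.25·(…)^4.75 = 1.93×10^-4; Term 2 = ν·Q^9.4·(…)^5.2 = 9.77×10^-5
D = 0.66·(1.93×10^-4 + 9.77×10^-5)^0.04 = 0.4765 m = 477 mm
Check: V = 2.66 m/s, Re = 1.29×10^6, f = 0.01375, h_f = 24.8 m ≈ 26.1 m ✓

D ≈ 477 mm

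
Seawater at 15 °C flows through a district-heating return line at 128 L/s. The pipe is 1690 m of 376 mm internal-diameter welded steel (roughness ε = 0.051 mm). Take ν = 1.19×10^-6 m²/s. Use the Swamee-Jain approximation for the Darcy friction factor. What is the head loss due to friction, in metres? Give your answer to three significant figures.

V = 4Q/(πD²) = 4·0.128/(π·0.376²) = 1.153 m/s
Re = VD/ν = 1.153·0.376/1.19×10^-6 = 3.64×10^5 → turbulent
ε/D = 0.051/376 = 1.36×10^-4
Swamee-Jain: f = 0.01539
h_f = f(L/D)V²/(2g) = 0.01539·(1690/0.376)·1.153²/(2·9.81) = 4.687 m

h_f ≈ 4.69 m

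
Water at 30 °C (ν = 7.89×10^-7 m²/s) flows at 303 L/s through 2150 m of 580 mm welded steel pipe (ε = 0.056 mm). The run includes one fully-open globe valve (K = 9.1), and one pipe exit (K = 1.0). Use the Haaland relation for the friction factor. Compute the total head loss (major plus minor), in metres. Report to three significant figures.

V = 4Q/(πD²) = 1.147 m/s; V²/2g = 0.06703 m
Re = 8.43×10^5, ε/D = 9.66×10^-5 → f = 0.01347 (Haaland)
Major: h_f = f(L/D)·V²/2g = 0.01347·3707·0.06703 = 3.348 m
Minor: ΣK = 10.1; h_m = ΣK·V²/2g = 0.6770 m
Total H_L = 3.348 + 0.6770 = 4.025 m

H_L ≈ 4.02 m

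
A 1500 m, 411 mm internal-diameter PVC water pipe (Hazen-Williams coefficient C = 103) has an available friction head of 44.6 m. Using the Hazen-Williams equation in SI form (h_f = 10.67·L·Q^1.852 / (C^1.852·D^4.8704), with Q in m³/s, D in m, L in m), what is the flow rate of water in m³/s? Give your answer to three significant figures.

Rearranging: Q = [h_f·C^1.852·D^4.8704 / (10.67·L)]^(1/1.852)
Q = [44.6·103^1.852·0.411^4.8704 / (10.67·1500)]^0.540 = 0.4147 m³/s

Q ≈ 0.415 m³/s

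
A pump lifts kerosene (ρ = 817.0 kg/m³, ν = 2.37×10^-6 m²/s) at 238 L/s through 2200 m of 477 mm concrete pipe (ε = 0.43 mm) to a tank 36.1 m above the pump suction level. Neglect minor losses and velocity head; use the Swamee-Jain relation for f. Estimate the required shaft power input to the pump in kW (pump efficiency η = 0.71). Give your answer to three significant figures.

P_shaft ≈ 120 kW

V = 4Q/(πD²) = 1.332 m/s; Re = 2.68×10^5; ε/D = 9.01×10^-4; f = 0.02044
h_f = f(L/D)V²/2g = 8.524 m
Total head H = z + h_f = 36.1 + 8.524 = 44.62 m
P_hyd = ρgQH = 817.0·9.81·0.238·44.62 = 85.12 kW
P_shaft = P_hyd/η = 85.12/0.71 = 119.9 kW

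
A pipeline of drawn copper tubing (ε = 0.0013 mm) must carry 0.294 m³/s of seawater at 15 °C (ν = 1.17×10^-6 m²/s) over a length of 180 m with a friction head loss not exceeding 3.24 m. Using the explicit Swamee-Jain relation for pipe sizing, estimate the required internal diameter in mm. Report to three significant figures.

D ≈ 346 mm

Swamee-Jain (Type III): D = 0.66·[ε^1.25·(LQ²/(gh_f))^4.75 + ν·Q^9.4·(L/(gh_f))^5.2]^0.04
LQ²/(gh_f) = 0.4895; L/(gh_f) = 5.663
Term 1 = ε^1.25·(…)^4.75 = 1.47×10^-9; Term 2 = ν·Q^9.4·(…)^5.2 = 9.70×10^-8
D = 0.66·(1.47×10^-9 + 9.70×10^-8)^0.04 = 0.3462 m = 346 mm
Check: V = 3.12 m/s, Re = 9.24×10^5, f = 0.01185, h_f = 3.07 m ≈ 3.24 m ✓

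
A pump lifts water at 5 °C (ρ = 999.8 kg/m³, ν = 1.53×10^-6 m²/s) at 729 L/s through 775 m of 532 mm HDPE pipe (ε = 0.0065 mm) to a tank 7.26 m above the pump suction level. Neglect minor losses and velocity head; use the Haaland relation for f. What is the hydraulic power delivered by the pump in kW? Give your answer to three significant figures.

V = 4Q/(πD²) = 3.280 m/s; Re = 1.14×10^6; ε/D = 1.22×10^-5; f = 0.01158
h_f = f(L/D)V²/2g = 9.247 m
Total head H = z + h_f = 7.26 + 9.247 = 16.51 m
P_hyd = ρgQH = 999.8·9.81·0.729·16.51 = 118.0 kW

P_hyd ≈ 118 kW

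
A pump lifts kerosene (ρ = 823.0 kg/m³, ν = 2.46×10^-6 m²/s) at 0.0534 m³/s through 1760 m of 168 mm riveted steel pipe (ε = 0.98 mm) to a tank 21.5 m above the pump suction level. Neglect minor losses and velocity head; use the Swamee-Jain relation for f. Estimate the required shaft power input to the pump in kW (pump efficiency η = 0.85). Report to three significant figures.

V = 4Q/(πD²) = 2.409 m/s; Re = 1.65×10^5; ε/D = 0.00583; f = 0.03255
h_f = f(L/D)V²/2g = 100.9 m
Total head H = z + h_f = 21.5 + 100.9 = 122.4 m
P_hyd = ρgQH = 823.0·9.81·0.0534·122.4 = 52.75 kW
P_shaft = P_hyd/η = 52.75/0.85 = 62.06 kW

P_shaft ≈ 62.1 kW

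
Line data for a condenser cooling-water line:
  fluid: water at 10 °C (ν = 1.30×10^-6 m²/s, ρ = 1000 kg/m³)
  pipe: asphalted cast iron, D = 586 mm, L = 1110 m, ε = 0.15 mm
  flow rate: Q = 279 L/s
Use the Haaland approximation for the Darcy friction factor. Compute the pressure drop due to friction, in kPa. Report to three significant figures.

Δp ≈ 16.1 kPa

V = 4Q/(πD²) = 4·0.279/(π·0.586²) = 1.034 m/s
Re = VD/ν = 1.034·0.586/1.30×10^-6 = 4.66×10^5 → turbulent
ε/D = 0.15/586 = 2.56×10^-4
Haaland: f = 0.01587
h_f = f(L/D)V²/(2g) = 0.01587·(1110/0.586)·1.034²/(2·9.81) = 1.640 m
Δp = ρg·h_f = 1000·9.81·1.640 = 16.09 kPa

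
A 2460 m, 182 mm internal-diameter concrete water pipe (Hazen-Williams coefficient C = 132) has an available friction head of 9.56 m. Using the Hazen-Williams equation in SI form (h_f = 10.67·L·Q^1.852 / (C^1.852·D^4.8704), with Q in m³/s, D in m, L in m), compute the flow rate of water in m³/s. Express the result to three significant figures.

Rearranging: Q = [h_f·C^1.852·D^4.8704 / (10.67·L)]^(1/1.852)
Q = [9.56·132^1.852·0.182^4.8704 / (10.67·2460)]^0.540 = 0.02080 m³/s

Q ≈ 0.0208 m³/s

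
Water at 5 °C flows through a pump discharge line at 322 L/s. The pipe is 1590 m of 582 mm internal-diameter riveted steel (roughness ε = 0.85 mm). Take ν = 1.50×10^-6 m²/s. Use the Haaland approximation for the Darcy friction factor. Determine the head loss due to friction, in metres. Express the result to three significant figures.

V = 4Q/(πD²) = 4·0.322/(π·0.582²) = 1.210 m/s
Re = VD/ν = 1.210·0.582/1.50×10^-6 = 4.70×10^5 → turbulent
ε/D = 0.85/582 = 0.00146
Haaland: f = 0.02205
h_f = f(L/D)V²/(2g) = 0.02205·(1590/0.582)·1.210²/(2·9.81) = 4.498 m

h_f ≈ 4.50 m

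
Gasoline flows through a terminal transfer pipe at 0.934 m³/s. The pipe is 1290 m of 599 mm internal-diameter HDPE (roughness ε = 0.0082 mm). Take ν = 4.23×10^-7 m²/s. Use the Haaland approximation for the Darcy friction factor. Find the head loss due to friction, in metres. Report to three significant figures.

V = 4Q/(πD²) = 4·0.934/(π·0.599²) = 3.314 m/s
Re = VD/ν = 3.314·0.599/4.23×10^-7 = 4.69×10^6 → turbulent
ε/D = 0.0082/599 = 1.37×10^-5
Haaland: f = 0.009776
h_f = f(L/D)V²/(2g) = 0.009776·(1290/0.599)·3.314²/(2·9.81) = 11.79 m

h_f ≈ 11.8 m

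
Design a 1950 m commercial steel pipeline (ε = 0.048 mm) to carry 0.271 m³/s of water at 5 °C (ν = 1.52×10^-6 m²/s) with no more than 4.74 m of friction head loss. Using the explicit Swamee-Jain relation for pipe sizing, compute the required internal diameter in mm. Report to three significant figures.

D ≈ 522 mm

Swamee-Jain (Type III): D = 0.66·[ε^1.25·(LQ²/(gh_f))^4.75 + ν·Q^9.4·(L/(gh_f))^5.2]^0.04
LQ²/(gh_f) = 3.080; L/(gh_f) = 41.94
Term 1 = ε^1.25·(…)^4.75 = 8.36×10^-4; Term 2 = ν·Q^9.4·(…)^5.2 = 0.00195
D = 0.66·(8.36×10^-4 + 0.00195)^0.04 = 0.5216 m = 522 mm
Check: V = 1.27 m/s, Re = 4.35×10^5, f = 0.01462, h_f = 4.48 m ≈ 4.74 m ✓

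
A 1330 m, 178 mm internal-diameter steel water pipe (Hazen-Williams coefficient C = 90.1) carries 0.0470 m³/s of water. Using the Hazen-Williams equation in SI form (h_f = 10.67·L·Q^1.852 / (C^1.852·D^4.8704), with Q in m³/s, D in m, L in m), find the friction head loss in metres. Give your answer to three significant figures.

h_f = 10.67·1330·0.0470^1.852 / (90.1^1.852·0.178^4.8704) = 52.89 m

h_f ≈ 52.9 m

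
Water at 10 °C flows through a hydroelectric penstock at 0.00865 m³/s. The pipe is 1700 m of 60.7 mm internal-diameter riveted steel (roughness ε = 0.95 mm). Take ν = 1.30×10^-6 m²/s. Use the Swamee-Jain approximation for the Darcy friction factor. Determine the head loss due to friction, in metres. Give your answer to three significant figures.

h_f ≈ 572 m

V = 4Q/(πD²) = 4·0.00865/(π·0.0607²) = 2.989 m/s
Re = VD/ν = 2.989·0.0607/1.30×10^-6 = 1.40×10^5 → turbulent
ε/D = 0.95/60.7 = 0.0157
Swamee-Jain: f = 0.04488
h_f = f(L/D)V²/(2g) = 0.04488·(1700/0.0607)·2.989²/(2·9.81) = 572.5 m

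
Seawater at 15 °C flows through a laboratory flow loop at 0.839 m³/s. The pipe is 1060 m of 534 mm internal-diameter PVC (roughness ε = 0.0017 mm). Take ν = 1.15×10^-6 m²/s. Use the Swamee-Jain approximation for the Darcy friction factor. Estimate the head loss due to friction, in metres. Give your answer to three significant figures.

V = 4Q/(πD²) = 4·0.839/(π·0.534²) = 3.746 m/s
Re = VD/ν = 3.746·0.534/1.15×10^-6 = 1.74×10^6 → turbulent
ε/D = 0.0017/534 = 3.18×10^-6
Swamee-Jain: f = 0.01071
h_f = f(L/D)V²/(2g) = 0.01071·(1060/0.534)·3.746²/(2·9.81) = 15.21 m

h_f ≈ 15.2 m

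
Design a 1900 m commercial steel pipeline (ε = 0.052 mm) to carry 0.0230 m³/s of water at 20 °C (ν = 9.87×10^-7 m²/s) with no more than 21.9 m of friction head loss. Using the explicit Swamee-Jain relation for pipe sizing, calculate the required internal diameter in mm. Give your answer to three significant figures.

Swamee-Jain (Type III): D = 0.66·[ε^1.25·(LQ²/(gh_f))^4.75 + ν·Q^9.4·(L/(gh_f))^5.2]^0.04
LQ²/(gh_f) = 0.004678; L/(gh_f) = 8.844
Term 1 = ε^1.25·(…)^4.75 = 3.78×10^-17; Term 2 = ν·Q^9.4·(…)^5.2 = 3.29×10^-17
D = 0.66·(3.78×10^-17 + 3.29×10^-17)^0.04 = 0.1491 m = 149 mm
Check: V = 1.32 m/s, Re = 1.99×10^5, f = 0.01810, h_f = 20.4 m ≈ 21.9 m ✓

D ≈ 149 mm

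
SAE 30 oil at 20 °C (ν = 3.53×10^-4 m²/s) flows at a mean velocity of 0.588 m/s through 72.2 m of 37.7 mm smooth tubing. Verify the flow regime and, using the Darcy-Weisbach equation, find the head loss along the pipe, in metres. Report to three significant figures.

h_f ≈ 34.4 m

Re = VD/ν = 0.588·0.03770/3.53×10^-4 = 62.8 → laminar (Re < 2300)
f = 64/Re = 1.019
h_f = f(L/D)V²/(2g) = 1.019·(72.2/0.03770)·0.588²/(2·9.81) = 34.39 m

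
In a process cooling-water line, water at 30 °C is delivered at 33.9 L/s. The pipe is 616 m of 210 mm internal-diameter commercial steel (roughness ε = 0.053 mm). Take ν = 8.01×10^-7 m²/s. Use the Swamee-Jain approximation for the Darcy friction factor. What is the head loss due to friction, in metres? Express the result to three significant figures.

h_f ≈ 2.43 m

V = 4Q/(πD²) = 4·0.0339/(π·0.210²) = 0.9787 m/s
Re = VD/ν = 0.9787·0.210/8.01×10^-7 = 2.57×10^5 → turbulent
ε/D = 0.053/210 = 2.52×10^-4
Swamee-Jain: f = 0.01699
h_f = f(L/D)V²/(2g) = 0.01699·(616/0.210)·0.9787²/(2·9.81) = 2.433 m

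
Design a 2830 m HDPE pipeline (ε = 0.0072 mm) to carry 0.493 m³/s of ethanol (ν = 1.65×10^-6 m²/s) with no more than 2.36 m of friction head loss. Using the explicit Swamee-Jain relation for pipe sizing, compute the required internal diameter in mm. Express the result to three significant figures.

D ≈ 808 mm

Swamee-Jain (Type III): D = 0.66·[ε^1.25·(LQ²/(gh_f))^4.75 + ν·Q^9.4·(L/(gh_f))^5.2]^0.04
LQ²/(gh_f) = 29.71; L/(gh_f) = 122.2
Term 1 = ε^1.25·(…)^4.75 = 3.70; Term 2 = ν·Q^9.4·(…)^5.2 = 153
D = 0.66·(3.70 + 153)^0.04 = 0.8078 m = 808 mm
Check: V = 0.962 m/s, Re = 4.71×10^5, f = 0.01337, h_f = 2.21 m ≈ 2.36 m ✓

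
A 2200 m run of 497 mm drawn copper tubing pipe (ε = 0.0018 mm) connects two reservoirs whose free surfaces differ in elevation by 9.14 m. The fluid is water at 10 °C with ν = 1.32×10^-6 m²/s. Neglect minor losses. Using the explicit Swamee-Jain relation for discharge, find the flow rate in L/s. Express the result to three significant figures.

Swamee-Jain (Type II): Q = -0.965·√(gD⁵h_f/L)·ln[ε/(3.7D) + √(3.17ν²L/(gD³h_f))]
√(gD⁵h_f/L) = √(9.81·0.497⁵·9.14/2200) = 0.03516
ε/(3.7D) = 9.79×10^-7; √(3.17ν²L/(gD³h_f)) = 3.32×10^-5
Q = -0.965·0.03516·ln(3.420×10^-5) = 0.3489 m³/s
Check: V = 1.80 m/s, Re = 6.77×10^5, f = 0.01248, h_f = 9.10 m ≈ 9.14 m ✓

Q ≈ 349 L/s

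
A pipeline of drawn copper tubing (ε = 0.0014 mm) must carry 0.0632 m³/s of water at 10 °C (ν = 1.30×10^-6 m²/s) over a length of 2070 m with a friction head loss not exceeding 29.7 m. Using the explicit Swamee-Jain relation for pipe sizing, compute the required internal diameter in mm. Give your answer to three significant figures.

Swamee-Jain (Type III): D = 0.66·[ε^1.25·(LQ²/(gh_f))^4.75 + ν·Q^9.4·(L/(gh_f))^5.2]^0.04
LQ²/(gh_f) = 0.02838; L/(gh_f) = 7.105
Term 1 = ε^1.25·(…)^4.75 = 2.16×10^-15; Term 2 = ν·Q^9.4·(…)^5.2 = 1.86×10^-13
D = 0.66·(2.16×10^-15 + 1.86×10^-13)^0.04 = 0.2044 m = 204 mm
Check: V = 1.93 m/s, Re = 3.03×10^5, f = 0.01443, h_f = 27.6 m ≈ 29.7 m ✓

D ≈ 204 mm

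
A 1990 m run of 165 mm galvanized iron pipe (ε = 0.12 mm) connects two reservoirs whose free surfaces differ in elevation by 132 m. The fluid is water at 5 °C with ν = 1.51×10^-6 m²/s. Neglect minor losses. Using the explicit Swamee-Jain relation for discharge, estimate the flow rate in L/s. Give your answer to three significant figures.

Swamee-Jain (Type II): Q = -0.965·√(gD⁵h_f/L)·ln[ε/(3.7D) + √(3.17ν²L/(gD³h_f))]
√(gD⁵h_f/L) = √(9.81·0.165⁵·132/1990) = 0.008921
ε/(3.7D) = 1.97×10^-4; √(3.17ν²L/(gD³h_f)) = 4.97×10^-5
Q = -0.965·0.008921·ln(2.463×10^-4) = 0.07153 m³/s
Check: V = 3.35 m/s, Re = 3.66×10^5, f = 0.01933, h_f = 133 m ≈ 132 m ✓

Q ≈ 71.5 L/s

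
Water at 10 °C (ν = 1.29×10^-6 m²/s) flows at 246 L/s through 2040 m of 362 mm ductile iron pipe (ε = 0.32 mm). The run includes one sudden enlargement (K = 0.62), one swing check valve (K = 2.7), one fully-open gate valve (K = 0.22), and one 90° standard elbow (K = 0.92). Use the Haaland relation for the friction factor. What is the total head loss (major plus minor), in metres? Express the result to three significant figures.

V = 4Q/(πD²) = 2.390 m/s; V²/2g = 0.2912 m
Re = 6.71×10^5, ε/D = 8.84×10^-4 → f = 0.01953 (Haaland)
Major: h_f = f(L/D)·V²/2g = 0.01953·5635·0.2912 = 32.04 m
Minor: ΣK = 4.46; h_m = ΣK·V²/2g = 1.299 m
Total H_L = 32.04 + 1.299 = 33.34 m

H_L ≈ 33.3 m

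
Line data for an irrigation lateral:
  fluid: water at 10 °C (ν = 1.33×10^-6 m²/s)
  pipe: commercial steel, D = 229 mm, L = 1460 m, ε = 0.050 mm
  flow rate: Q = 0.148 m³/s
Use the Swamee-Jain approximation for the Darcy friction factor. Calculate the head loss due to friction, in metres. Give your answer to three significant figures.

h_f ≈ 64.7 m

V = 4Q/(πD²) = 4·0.148/(π·0.229²) = 3.593 m/s
Re = VD/ν = 3.593·0.229/1.33×10^-6 = 6.19×10^5 → turbulent
ε/D = 0.050/229 = 2.18×10^-4
Swamee-Jain: f = 0.01542
h_f = f(L/D)V²/(2g) = 0.01542·(1460/0.229)·3.593²/(2·9.81) = 64.72 m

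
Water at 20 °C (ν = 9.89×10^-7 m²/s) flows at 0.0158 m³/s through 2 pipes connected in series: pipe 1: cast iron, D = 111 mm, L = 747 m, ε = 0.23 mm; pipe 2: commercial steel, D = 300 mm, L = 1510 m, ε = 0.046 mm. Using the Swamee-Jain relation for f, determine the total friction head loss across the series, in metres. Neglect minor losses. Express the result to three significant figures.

H ≈ 22.9 m

Pipe 1: V = 1.633 m/s, Re = 1.83×10^5, ε/D = 0.00207, f = 0.02477, h_1 = f(L/D)V²/2g = 22.65 m
Pipe 2: V = 0.2235 m/s, Re = 6.78×10^4, ε/D = 1.53×10^-4, f = 0.02013, h_2 = f(L/D)V²/2g = 0.2580 m
Series → Q common, losses add: H = Σh = 22.91 m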